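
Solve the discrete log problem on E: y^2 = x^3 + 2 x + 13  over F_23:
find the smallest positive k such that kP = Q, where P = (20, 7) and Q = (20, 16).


Enumerate multiples of P until we hit Q = (20, 16):
  1P = (20, 7)
  2P = (9, 1)
  3P = (0, 6)
  4P = (21, 1)
  5P = (18, 4)
  6P = (16, 22)
  7P = (14, 5)
  8P = (7, 5)
  9P = (8, 9)
  10P = (11, 3)
  11P = (1, 4)
  12P = (4, 4)
  13P = (2, 5)
  14P = (3, 0)
  15P = (2, 18)
  16P = (4, 19)
  17P = (1, 19)
  18P = (11, 20)
  19P = (8, 14)
  20P = (7, 18)
  21P = (14, 18)
  22P = (16, 1)
  23P = (18, 19)
  24P = (21, 22)
  25P = (0, 17)
  26P = (9, 22)
  27P = (20, 16)
Match found at i = 27.

k = 27


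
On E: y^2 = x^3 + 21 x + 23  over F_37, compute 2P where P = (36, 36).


k = 2 = 10_2 (binary, LSB first: 01)
Double-and-add from P = (36, 36):
  bit 0 = 0: acc unchanged = O
  bit 1 = 1: acc = O + (35, 26) = (35, 26)

2P = (35, 26)


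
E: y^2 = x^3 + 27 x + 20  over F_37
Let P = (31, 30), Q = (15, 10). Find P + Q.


P != Q, so use the chord formula.
s = (y2 - y1) / (x2 - x1) = (17) / (21) mod 37 = 29
x3 = s^2 - x1 - x2 mod 37 = 29^2 - 31 - 15 = 18
y3 = s (x1 - x3) - y1 mod 37 = 29 * (31 - 18) - 30 = 14

P + Q = (18, 14)


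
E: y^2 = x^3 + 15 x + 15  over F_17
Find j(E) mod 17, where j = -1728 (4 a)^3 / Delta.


Delta = -16(4 a^3 + 27 b^2) mod 17 = 8
-1728 * (4 a)^3 = -1728 * (4*15)^3 mod 17 = 5
j = 5 * 8^(-1) mod 17 = 7

j = 7 (mod 17)


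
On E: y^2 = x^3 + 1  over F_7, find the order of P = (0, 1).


Compute successive multiples of P until we hit O:
  1P = (0, 1)
  2P = (0, 6)
  3P = O

ord(P) = 3


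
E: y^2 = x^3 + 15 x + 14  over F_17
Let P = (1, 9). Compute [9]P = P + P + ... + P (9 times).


k = 9 = 1001_2 (binary, LSB first: 1001)
Double-and-add from P = (1, 9):
  bit 0 = 1: acc = O + (1, 9) = (1, 9)
  bit 1 = 0: acc unchanged = (1, 9)
  bit 2 = 0: acc unchanged = (1, 9)
  bit 3 = 1: acc = (1, 9) + (10, 12) = (8, 0)

9P = (8, 0)


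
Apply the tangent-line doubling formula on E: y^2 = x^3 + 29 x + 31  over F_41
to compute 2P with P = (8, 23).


Doubling: s = (3 x1^2 + a) / (2 y1)
s = (3*8^2 + 29) / (2*23) mod 41 = 36
x3 = s^2 - 2 x1 mod 41 = 36^2 - 2*8 = 9
y3 = s (x1 - x3) - y1 mod 41 = 36 * (8 - 9) - 23 = 23

2P = (9, 23)


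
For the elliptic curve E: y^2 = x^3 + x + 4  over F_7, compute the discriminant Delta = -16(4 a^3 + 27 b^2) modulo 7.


4 a^3 + 27 b^2 = 4*1^3 + 27*4^2 = 4 + 432 = 436
Delta = -16 * (436) = -6976
Delta mod 7 = 3

Delta = 3 (mod 7)


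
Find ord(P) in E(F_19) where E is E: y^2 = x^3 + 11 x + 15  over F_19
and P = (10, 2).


Compute successive multiples of P until we hit O:
  1P = (10, 2)
  2P = (8, 11)
  3P = (7, 13)
  4P = (7, 6)
  5P = (8, 8)
  6P = (10, 17)
  7P = O

ord(P) = 7


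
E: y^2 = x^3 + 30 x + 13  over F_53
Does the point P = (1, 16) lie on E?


Check whether y^2 = x^3 + 30 x + 13 (mod 53) for (x, y) = (1, 16).
LHS: y^2 = 16^2 mod 53 = 44
RHS: x^3 + 30 x + 13 = 1^3 + 30*1 + 13 mod 53 = 44
LHS = RHS

Yes, on the curve


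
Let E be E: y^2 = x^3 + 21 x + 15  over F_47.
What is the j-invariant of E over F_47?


Delta = -16(4 a^3 + 27 b^2) mod 47 = 9
-1728 * (4 a)^3 = -1728 * (4*21)^3 mod 47 = 45
j = 45 * 9^(-1) mod 47 = 5

j = 5 (mod 47)


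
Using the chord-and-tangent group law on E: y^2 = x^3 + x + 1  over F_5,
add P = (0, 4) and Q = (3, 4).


P != Q, so use the chord formula.
s = (y2 - y1) / (x2 - x1) = (0) / (3) mod 5 = 0
x3 = s^2 - x1 - x2 mod 5 = 0^2 - 0 - 3 = 2
y3 = s (x1 - x3) - y1 mod 5 = 0 * (0 - 2) - 4 = 1

P + Q = (2, 1)


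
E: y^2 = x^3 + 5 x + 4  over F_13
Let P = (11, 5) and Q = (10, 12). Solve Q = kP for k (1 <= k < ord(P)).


Enumerate multiples of P until we hit Q = (10, 12):
  1P = (11, 5)
  2P = (0, 2)
  3P = (1, 6)
  4P = (4, 6)
  5P = (2, 3)
  6P = (10, 1)
  7P = (8, 7)
  8P = (6, 9)
  9P = (6, 4)
  10P = (8, 6)
  11P = (10, 12)
Match found at i = 11.

k = 11


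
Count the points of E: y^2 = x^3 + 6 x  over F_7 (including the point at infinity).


For each x in F_7, count y with y^2 = x^3 + 6 x + 0 mod 7:
  x = 0: RHS = 0, y in [0]  -> 1 point(s)
  x = 1: RHS = 0, y in [0]  -> 1 point(s)
  x = 4: RHS = 4, y in [2, 5]  -> 2 point(s)
  x = 5: RHS = 1, y in [1, 6]  -> 2 point(s)
  x = 6: RHS = 0, y in [0]  -> 1 point(s)
Affine points: 7. Add the point at infinity: total = 8.

#E(F_7) = 8


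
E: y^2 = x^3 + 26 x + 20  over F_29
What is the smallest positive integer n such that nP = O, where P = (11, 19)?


Compute successive multiples of P until we hit O:
  1P = (11, 19)
  2P = (12, 28)
  3P = (0, 22)
  4P = (14, 24)
  5P = (10, 2)
  6P = (7, 20)
  7P = (2, 15)
  8P = (23, 24)
  ... (continuing to 25P)
  25P = O

ord(P) = 25


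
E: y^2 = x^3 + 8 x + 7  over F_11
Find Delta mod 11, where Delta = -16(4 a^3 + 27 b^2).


4 a^3 + 27 b^2 = 4*8^3 + 27*7^2 = 2048 + 1323 = 3371
Delta = -16 * (3371) = -53936
Delta mod 11 = 8

Delta = 8 (mod 11)


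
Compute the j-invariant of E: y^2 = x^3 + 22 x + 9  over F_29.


Delta = -16(4 a^3 + 27 b^2) mod 29 = 10
-1728 * (4 a)^3 = -1728 * (4*22)^3 mod 29 = 12
j = 12 * 10^(-1) mod 29 = 7

j = 7 (mod 29)


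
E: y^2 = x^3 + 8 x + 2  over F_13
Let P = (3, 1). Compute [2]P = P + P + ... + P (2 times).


k = 2 = 10_2 (binary, LSB first: 01)
Double-and-add from P = (3, 1):
  bit 0 = 0: acc unchanged = O
  bit 1 = 1: acc = O + (11, 2) = (11, 2)

2P = (11, 2)


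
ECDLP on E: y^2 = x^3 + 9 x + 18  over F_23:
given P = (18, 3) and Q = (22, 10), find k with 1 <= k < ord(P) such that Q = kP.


Enumerate multiples of P until we hit Q = (22, 10):
  1P = (18, 3)
  2P = (22, 10)
Match found at i = 2.

k = 2


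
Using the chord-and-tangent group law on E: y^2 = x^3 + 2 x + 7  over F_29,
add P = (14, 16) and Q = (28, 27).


P != Q, so use the chord formula.
s = (y2 - y1) / (x2 - x1) = (11) / (14) mod 29 = 7
x3 = s^2 - x1 - x2 mod 29 = 7^2 - 14 - 28 = 7
y3 = s (x1 - x3) - y1 mod 29 = 7 * (14 - 7) - 16 = 4

P + Q = (7, 4)


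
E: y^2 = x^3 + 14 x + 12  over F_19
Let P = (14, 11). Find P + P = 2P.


Doubling: s = (3 x1^2 + a) / (2 y1)
s = (3*14^2 + 14) / (2*11) mod 19 = 17
x3 = s^2 - 2 x1 mod 19 = 17^2 - 2*14 = 14
y3 = s (x1 - x3) - y1 mod 19 = 17 * (14 - 14) - 11 = 8

2P = (14, 8)


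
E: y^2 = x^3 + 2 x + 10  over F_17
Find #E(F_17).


For each x in F_17, count y with y^2 = x^3 + 2 x + 10 mod 17:
  x = 1: RHS = 13, y in [8, 9]  -> 2 point(s)
  x = 3: RHS = 9, y in [3, 14]  -> 2 point(s)
  x = 5: RHS = 9, y in [3, 14]  -> 2 point(s)
  x = 6: RHS = 0, y in [0]  -> 1 point(s)
  x = 9: RHS = 9, y in [3, 14]  -> 2 point(s)
  x = 15: RHS = 15, y in [7, 10]  -> 2 point(s)
Affine points: 11. Add the point at infinity: total = 12.

#E(F_17) = 12


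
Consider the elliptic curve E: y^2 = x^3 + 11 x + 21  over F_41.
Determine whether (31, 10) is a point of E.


Check whether y^2 = x^3 + 11 x + 21 (mod 41) for (x, y) = (31, 10).
LHS: y^2 = 10^2 mod 41 = 18
RHS: x^3 + 11 x + 21 = 31^3 + 11*31 + 21 mod 41 = 18
LHS = RHS

Yes, on the curve


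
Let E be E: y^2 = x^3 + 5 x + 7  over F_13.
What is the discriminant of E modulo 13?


4 a^3 + 27 b^2 = 4*5^3 + 27*7^2 = 500 + 1323 = 1823
Delta = -16 * (1823) = -29168
Delta mod 13 = 4

Delta = 4 (mod 13)


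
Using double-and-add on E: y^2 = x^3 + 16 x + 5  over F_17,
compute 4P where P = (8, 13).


k = 4 = 100_2 (binary, LSB first: 001)
Double-and-add from P = (8, 13):
  bit 0 = 0: acc unchanged = O
  bit 1 = 0: acc unchanged = O
  bit 2 = 1: acc = O + (15, 13) = (15, 13)

4P = (15, 13)


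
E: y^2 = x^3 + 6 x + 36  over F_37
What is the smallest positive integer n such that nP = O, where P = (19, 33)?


Compute successive multiples of P until we hit O:
  1P = (19, 33)
  2P = (3, 9)
  3P = (8, 2)
  4P = (21, 32)
  5P = (25, 7)
  6P = (20, 33)
  7P = (35, 4)
  8P = (11, 8)
  ... (continuing to 31P)
  31P = O

ord(P) = 31


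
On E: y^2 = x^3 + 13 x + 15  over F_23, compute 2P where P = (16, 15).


Doubling: s = (3 x1^2 + a) / (2 y1)
s = (3*16^2 + 13) / (2*15) mod 23 = 13
x3 = s^2 - 2 x1 mod 23 = 13^2 - 2*16 = 22
y3 = s (x1 - x3) - y1 mod 23 = 13 * (16 - 22) - 15 = 22

2P = (22, 22)


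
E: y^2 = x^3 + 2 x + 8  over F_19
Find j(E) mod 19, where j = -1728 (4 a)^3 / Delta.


Delta = -16(4 a^3 + 27 b^2) mod 19 = 17
-1728 * (4 a)^3 = -1728 * (4*2)^3 mod 19 = 18
j = 18 * 17^(-1) mod 19 = 10

j = 10 (mod 19)


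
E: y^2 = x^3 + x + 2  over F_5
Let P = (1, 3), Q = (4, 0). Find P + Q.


P != Q, so use the chord formula.
s = (y2 - y1) / (x2 - x1) = (2) / (3) mod 5 = 4
x3 = s^2 - x1 - x2 mod 5 = 4^2 - 1 - 4 = 1
y3 = s (x1 - x3) - y1 mod 5 = 4 * (1 - 1) - 3 = 2

P + Q = (1, 2)


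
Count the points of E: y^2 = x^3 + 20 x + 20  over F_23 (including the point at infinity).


For each x in F_23, count y with y^2 = x^3 + 20 x + 20 mod 23:
  x = 1: RHS = 18, y in [8, 15]  -> 2 point(s)
  x = 4: RHS = 3, y in [7, 16]  -> 2 point(s)
  x = 8: RHS = 2, y in [5, 18]  -> 2 point(s)
  x = 9: RHS = 9, y in [3, 20]  -> 2 point(s)
  x = 10: RHS = 1, y in [1, 22]  -> 2 point(s)
  x = 13: RHS = 16, y in [4, 19]  -> 2 point(s)
  x = 14: RHS = 8, y in [10, 13]  -> 2 point(s)
  x = 17: RHS = 6, y in [11, 12]  -> 2 point(s)
  x = 18: RHS = 2, y in [5, 18]  -> 2 point(s)
  x = 20: RHS = 2, y in [5, 18]  -> 2 point(s)
  x = 21: RHS = 18, y in [8, 15]  -> 2 point(s)
Affine points: 22. Add the point at infinity: total = 23.

#E(F_23) = 23


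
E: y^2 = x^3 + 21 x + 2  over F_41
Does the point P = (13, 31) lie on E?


Check whether y^2 = x^3 + 21 x + 2 (mod 41) for (x, y) = (13, 31).
LHS: y^2 = 31^2 mod 41 = 18
RHS: x^3 + 21 x + 2 = 13^3 + 21*13 + 2 mod 41 = 12
LHS != RHS

No, not on the curve


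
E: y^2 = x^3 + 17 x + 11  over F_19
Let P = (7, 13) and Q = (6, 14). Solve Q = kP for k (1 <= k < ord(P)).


Enumerate multiples of P until we hit Q = (6, 14):
  1P = (7, 13)
  2P = (6, 5)
  3P = (13, 15)
  4P = (16, 3)
  5P = (16, 16)
  6P = (13, 4)
  7P = (6, 14)
Match found at i = 7.

k = 7


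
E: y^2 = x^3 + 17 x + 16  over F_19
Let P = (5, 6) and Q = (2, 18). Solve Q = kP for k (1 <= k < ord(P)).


Enumerate multiples of P until we hit Q = (2, 18):
  1P = (5, 6)
  2P = (15, 6)
  3P = (18, 13)
  4P = (0, 4)
  5P = (2, 18)
Match found at i = 5.

k = 5


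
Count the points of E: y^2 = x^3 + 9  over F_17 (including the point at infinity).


For each x in F_17, count y with y^2 = x^3 + 0 x + 9 mod 17:
  x = 0: RHS = 9, y in [3, 14]  -> 2 point(s)
  x = 2: RHS = 0, y in [0]  -> 1 point(s)
  x = 3: RHS = 2, y in [6, 11]  -> 2 point(s)
  x = 5: RHS = 15, y in [7, 10]  -> 2 point(s)
  x = 6: RHS = 4, y in [2, 15]  -> 2 point(s)
  x = 13: RHS = 13, y in [8, 9]  -> 2 point(s)
  x = 14: RHS = 16, y in [4, 13]  -> 2 point(s)
  x = 15: RHS = 1, y in [1, 16]  -> 2 point(s)
  x = 16: RHS = 8, y in [5, 12]  -> 2 point(s)
Affine points: 17. Add the point at infinity: total = 18.

#E(F_17) = 18


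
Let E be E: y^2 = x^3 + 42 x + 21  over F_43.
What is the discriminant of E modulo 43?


4 a^3 + 27 b^2 = 4*42^3 + 27*21^2 = 296352 + 11907 = 308259
Delta = -16 * (308259) = -4932144
Delta mod 43 = 42

Delta = 42 (mod 43)


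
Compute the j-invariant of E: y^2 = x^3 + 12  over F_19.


Delta = -16(4 a^3 + 27 b^2) mod 19 = 17
-1728 * (4 a)^3 = -1728 * (4*0)^3 mod 19 = 0
j = 0 * 17^(-1) mod 19 = 0

j = 0 (mod 19)


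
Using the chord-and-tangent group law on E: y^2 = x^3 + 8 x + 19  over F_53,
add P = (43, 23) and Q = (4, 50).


P != Q, so use the chord formula.
s = (y2 - y1) / (x2 - x1) = (27) / (14) mod 53 = 36
x3 = s^2 - x1 - x2 mod 53 = 36^2 - 43 - 4 = 30
y3 = s (x1 - x3) - y1 mod 53 = 36 * (43 - 30) - 23 = 21

P + Q = (30, 21)


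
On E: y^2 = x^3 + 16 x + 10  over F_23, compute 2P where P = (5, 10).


Doubling: s = (3 x1^2 + a) / (2 y1)
s = (3*5^2 + 16) / (2*10) mod 23 = 8
x3 = s^2 - 2 x1 mod 23 = 8^2 - 2*5 = 8
y3 = s (x1 - x3) - y1 mod 23 = 8 * (5 - 8) - 10 = 12

2P = (8, 12)


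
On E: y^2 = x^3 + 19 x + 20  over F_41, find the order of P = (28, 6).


Compute successive multiples of P until we hit O:
  1P = (28, 6)
  2P = (1, 9)
  3P = (11, 24)
  4P = (0, 15)
  5P = (21, 2)
  6P = (35, 31)
  7P = (10, 29)
  8P = (4, 18)
  ... (continuing to 18P)
  18P = O

ord(P) = 18


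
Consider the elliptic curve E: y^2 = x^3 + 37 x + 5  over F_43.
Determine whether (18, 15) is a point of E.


Check whether y^2 = x^3 + 37 x + 5 (mod 43) for (x, y) = (18, 15).
LHS: y^2 = 15^2 mod 43 = 10
RHS: x^3 + 37 x + 5 = 18^3 + 37*18 + 5 mod 43 = 10
LHS = RHS

Yes, on the curve


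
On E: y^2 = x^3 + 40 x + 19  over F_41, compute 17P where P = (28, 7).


k = 17 = 10001_2 (binary, LSB first: 10001)
Double-and-add from P = (28, 7):
  bit 0 = 1: acc = O + (28, 7) = (28, 7)
  bit 1 = 0: acc unchanged = (28, 7)
  bit 2 = 0: acc unchanged = (28, 7)
  bit 3 = 0: acc unchanged = (28, 7)
  bit 4 = 1: acc = (28, 7) + (32, 18) = (27, 6)

17P = (27, 6)


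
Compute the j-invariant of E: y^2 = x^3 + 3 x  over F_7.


Delta = -16(4 a^3 + 27 b^2) mod 7 = 1
-1728 * (4 a)^3 = -1728 * (4*3)^3 mod 7 = 6
j = 6 * 1^(-1) mod 7 = 6

j = 6 (mod 7)


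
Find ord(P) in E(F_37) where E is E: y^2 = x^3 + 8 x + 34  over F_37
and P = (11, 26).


Compute successive multiples of P until we hit O:
  1P = (11, 26)
  2P = (3, 14)
  3P = (16, 22)
  4P = (21, 19)
  5P = (14, 2)
  6P = (2, 13)
  7P = (27, 29)
  8P = (33, 30)
  ... (continuing to 41P)
  41P = O

ord(P) = 41


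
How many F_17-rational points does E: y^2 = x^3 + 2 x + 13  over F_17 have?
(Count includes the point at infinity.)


For each x in F_17, count y with y^2 = x^3 + 2 x + 13 mod 17:
  x = 0: RHS = 13, y in [8, 9]  -> 2 point(s)
  x = 1: RHS = 16, y in [4, 13]  -> 2 point(s)
  x = 2: RHS = 8, y in [5, 12]  -> 2 point(s)
  x = 4: RHS = 0, y in [0]  -> 1 point(s)
  x = 7: RHS = 13, y in [8, 9]  -> 2 point(s)
  x = 10: RHS = 13, y in [8, 9]  -> 2 point(s)
  x = 13: RHS = 9, y in [3, 14]  -> 2 point(s)
  x = 15: RHS = 1, y in [1, 16]  -> 2 point(s)
Affine points: 15. Add the point at infinity: total = 16.

#E(F_17) = 16


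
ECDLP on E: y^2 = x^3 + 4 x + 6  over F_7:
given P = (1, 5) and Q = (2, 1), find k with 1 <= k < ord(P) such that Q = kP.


Enumerate multiples of P until we hit Q = (2, 1):
  1P = (1, 5)
  2P = (5, 2)
  3P = (2, 1)
Match found at i = 3.

k = 3


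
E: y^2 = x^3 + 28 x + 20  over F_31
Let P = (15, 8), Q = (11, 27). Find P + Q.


P != Q, so use the chord formula.
s = (y2 - y1) / (x2 - x1) = (19) / (27) mod 31 = 3
x3 = s^2 - x1 - x2 mod 31 = 3^2 - 15 - 11 = 14
y3 = s (x1 - x3) - y1 mod 31 = 3 * (15 - 14) - 8 = 26

P + Q = (14, 26)


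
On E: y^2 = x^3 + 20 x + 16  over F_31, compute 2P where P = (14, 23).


Doubling: s = (3 x1^2 + a) / (2 y1)
s = (3*14^2 + 20) / (2*23) mod 31 = 24
x3 = s^2 - 2 x1 mod 31 = 24^2 - 2*14 = 21
y3 = s (x1 - x3) - y1 mod 31 = 24 * (14 - 21) - 23 = 26

2P = (21, 26)


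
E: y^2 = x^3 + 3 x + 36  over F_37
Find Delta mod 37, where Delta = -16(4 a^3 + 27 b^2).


4 a^3 + 27 b^2 = 4*3^3 + 27*36^2 = 108 + 34992 = 35100
Delta = -16 * (35100) = -561600
Delta mod 37 = 23

Delta = 23 (mod 37)


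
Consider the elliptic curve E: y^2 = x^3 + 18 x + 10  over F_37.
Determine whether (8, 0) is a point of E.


Check whether y^2 = x^3 + 18 x + 10 (mod 37) for (x, y) = (8, 0).
LHS: y^2 = 0^2 mod 37 = 0
RHS: x^3 + 18 x + 10 = 8^3 + 18*8 + 10 mod 37 = 0
LHS = RHS

Yes, on the curve


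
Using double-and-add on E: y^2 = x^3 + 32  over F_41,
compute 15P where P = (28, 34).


k = 15 = 1111_2 (binary, LSB first: 1111)
Double-and-add from P = (28, 34):
  bit 0 = 1: acc = O + (28, 34) = (28, 34)
  bit 1 = 1: acc = (28, 34) + (1, 22) = (37, 3)
  bit 2 = 1: acc = (37, 3) + (40, 21) = (0, 14)
  bit 3 = 1: acc = (0, 14) + (11, 25) = (31, 37)

15P = (31, 37)


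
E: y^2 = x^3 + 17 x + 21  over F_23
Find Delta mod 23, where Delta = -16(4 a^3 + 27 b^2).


4 a^3 + 27 b^2 = 4*17^3 + 27*21^2 = 19652 + 11907 = 31559
Delta = -16 * (31559) = -504944
Delta mod 23 = 21

Delta = 21 (mod 23)


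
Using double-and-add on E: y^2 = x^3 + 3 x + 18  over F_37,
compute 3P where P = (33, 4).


k = 3 = 11_2 (binary, LSB first: 11)
Double-and-add from P = (33, 4):
  bit 0 = 1: acc = O + (33, 4) = (33, 4)
  bit 1 = 1: acc = (33, 4) + (18, 13) = (13, 21)

3P = (13, 21)


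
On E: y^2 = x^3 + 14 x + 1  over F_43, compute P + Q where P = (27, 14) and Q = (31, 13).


P != Q, so use the chord formula.
s = (y2 - y1) / (x2 - x1) = (42) / (4) mod 43 = 32
x3 = s^2 - x1 - x2 mod 43 = 32^2 - 27 - 31 = 20
y3 = s (x1 - x3) - y1 mod 43 = 32 * (27 - 20) - 14 = 38

P + Q = (20, 38)


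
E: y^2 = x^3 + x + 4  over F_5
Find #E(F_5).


For each x in F_5, count y with y^2 = x^3 + 1 x + 4 mod 5:
  x = 0: RHS = 4, y in [2, 3]  -> 2 point(s)
  x = 1: RHS = 1, y in [1, 4]  -> 2 point(s)
  x = 2: RHS = 4, y in [2, 3]  -> 2 point(s)
  x = 3: RHS = 4, y in [2, 3]  -> 2 point(s)
Affine points: 8. Add the point at infinity: total = 9.

#E(F_5) = 9


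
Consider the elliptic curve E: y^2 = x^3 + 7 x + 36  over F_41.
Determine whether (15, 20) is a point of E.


Check whether y^2 = x^3 + 7 x + 36 (mod 41) for (x, y) = (15, 20).
LHS: y^2 = 20^2 mod 41 = 31
RHS: x^3 + 7 x + 36 = 15^3 + 7*15 + 36 mod 41 = 31
LHS = RHS

Yes, on the curve


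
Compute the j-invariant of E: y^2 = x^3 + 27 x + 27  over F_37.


Delta = -16(4 a^3 + 27 b^2) mod 37 = 6
-1728 * (4 a)^3 = -1728 * (4*27)^3 mod 37 = 36
j = 36 * 6^(-1) mod 37 = 6

j = 6 (mod 37)


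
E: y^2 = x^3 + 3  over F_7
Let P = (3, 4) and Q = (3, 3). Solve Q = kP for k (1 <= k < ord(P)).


Enumerate multiples of P until we hit Q = (3, 3):
  1P = (3, 4)
  2P = (2, 2)
  3P = (6, 4)
  4P = (5, 3)
  5P = (1, 2)
  6P = (4, 2)
  7P = (4, 5)
  8P = (1, 5)
  9P = (5, 4)
  10P = (6, 3)
  11P = (2, 5)
  12P = (3, 3)
Match found at i = 12.

k = 12


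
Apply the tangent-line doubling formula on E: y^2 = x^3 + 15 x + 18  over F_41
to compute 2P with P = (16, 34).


Doubling: s = (3 x1^2 + a) / (2 y1)
s = (3*16^2 + 15) / (2*34) mod 41 = 29
x3 = s^2 - 2 x1 mod 41 = 29^2 - 2*16 = 30
y3 = s (x1 - x3) - y1 mod 41 = 29 * (16 - 30) - 34 = 11

2P = (30, 11)


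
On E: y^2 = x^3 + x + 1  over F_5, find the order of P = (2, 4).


Compute successive multiples of P until we hit O:
  1P = (2, 4)
  2P = (2, 1)
  3P = O

ord(P) = 3


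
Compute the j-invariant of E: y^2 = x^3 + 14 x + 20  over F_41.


Delta = -16(4 a^3 + 27 b^2) mod 41 = 2
-1728 * (4 a)^3 = -1728 * (4*14)^3 mod 41 = 4
j = 4 * 2^(-1) mod 41 = 2

j = 2 (mod 41)


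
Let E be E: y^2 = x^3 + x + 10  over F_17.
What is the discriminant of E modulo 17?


4 a^3 + 27 b^2 = 4*1^3 + 27*10^2 = 4 + 2700 = 2704
Delta = -16 * (2704) = -43264
Delta mod 17 = 1

Delta = 1 (mod 17)


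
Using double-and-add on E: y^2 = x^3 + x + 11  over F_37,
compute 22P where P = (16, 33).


k = 22 = 10110_2 (binary, LSB first: 01101)
Double-and-add from P = (16, 33):
  bit 0 = 0: acc unchanged = O
  bit 1 = 1: acc = O + (6, 14) = (6, 14)
  bit 2 = 1: acc = (6, 14) + (15, 21) = (23, 18)
  bit 3 = 0: acc unchanged = (23, 18)
  bit 4 = 1: acc = (23, 18) + (26, 1) = (16, 4)

22P = (16, 4)


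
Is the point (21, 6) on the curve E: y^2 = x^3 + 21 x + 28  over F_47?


Check whether y^2 = x^3 + 21 x + 28 (mod 47) for (x, y) = (21, 6).
LHS: y^2 = 6^2 mod 47 = 36
RHS: x^3 + 21 x + 28 = 21^3 + 21*21 + 28 mod 47 = 1
LHS != RHS

No, not on the curve


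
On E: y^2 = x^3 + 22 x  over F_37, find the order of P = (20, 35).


Compute successive multiples of P until we hit O:
  1P = (20, 35)
  2P = (4, 35)
  3P = (13, 2)
  4P = (30, 13)
  5P = (17, 25)
  6P = (7, 33)
  7P = (19, 5)
  8P = (10, 6)
  ... (continuing to 26P)
  26P = O

ord(P) = 26


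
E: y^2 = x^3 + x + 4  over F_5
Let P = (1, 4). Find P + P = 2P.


Doubling: s = (3 x1^2 + a) / (2 y1)
s = (3*1^2 + 1) / (2*4) mod 5 = 3
x3 = s^2 - 2 x1 mod 5 = 3^2 - 2*1 = 2
y3 = s (x1 - x3) - y1 mod 5 = 3 * (1 - 2) - 4 = 3

2P = (2, 3)


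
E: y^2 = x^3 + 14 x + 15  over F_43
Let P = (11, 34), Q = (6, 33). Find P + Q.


P != Q, so use the chord formula.
s = (y2 - y1) / (x2 - x1) = (42) / (38) mod 43 = 26
x3 = s^2 - x1 - x2 mod 43 = 26^2 - 11 - 6 = 14
y3 = s (x1 - x3) - y1 mod 43 = 26 * (11 - 14) - 34 = 17

P + Q = (14, 17)


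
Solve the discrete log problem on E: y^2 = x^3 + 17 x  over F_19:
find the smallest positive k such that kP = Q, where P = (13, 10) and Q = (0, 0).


Enumerate multiples of P until we hit Q = (0, 0):
  1P = (13, 10)
  2P = (0, 0)
Match found at i = 2.

k = 2


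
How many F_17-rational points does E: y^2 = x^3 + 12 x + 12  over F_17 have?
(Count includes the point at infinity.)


For each x in F_17, count y with y^2 = x^3 + 12 x + 12 mod 17:
  x = 1: RHS = 8, y in [5, 12]  -> 2 point(s)
  x = 8: RHS = 8, y in [5, 12]  -> 2 point(s)
  x = 9: RHS = 16, y in [4, 13]  -> 2 point(s)
  x = 11: RHS = 13, y in [8, 9]  -> 2 point(s)
  x = 13: RHS = 2, y in [6, 11]  -> 2 point(s)
  x = 14: RHS = 0, y in [0]  -> 1 point(s)
  x = 16: RHS = 16, y in [4, 13]  -> 2 point(s)
Affine points: 13. Add the point at infinity: total = 14.

#E(F_17) = 14


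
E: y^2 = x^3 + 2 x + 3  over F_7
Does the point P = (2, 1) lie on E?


Check whether y^2 = x^3 + 2 x + 3 (mod 7) for (x, y) = (2, 1).
LHS: y^2 = 1^2 mod 7 = 1
RHS: x^3 + 2 x + 3 = 2^3 + 2*2 + 3 mod 7 = 1
LHS = RHS

Yes, on the curve


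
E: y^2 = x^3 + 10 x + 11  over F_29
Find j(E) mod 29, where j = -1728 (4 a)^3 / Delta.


Delta = -16(4 a^3 + 27 b^2) mod 29 = 18
-1728 * (4 a)^3 = -1728 * (4*10)^3 mod 29 = 22
j = 22 * 18^(-1) mod 29 = 27

j = 27 (mod 29)


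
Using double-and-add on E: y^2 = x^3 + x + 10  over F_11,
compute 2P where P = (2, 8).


k = 2 = 10_2 (binary, LSB first: 01)
Double-and-add from P = (2, 8):
  bit 0 = 0: acc unchanged = O
  bit 1 = 1: acc = O + (1, 10) = (1, 10)

2P = (1, 10)


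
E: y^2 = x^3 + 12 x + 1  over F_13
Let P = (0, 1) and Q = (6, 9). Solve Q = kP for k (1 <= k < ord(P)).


Enumerate multiples of P until we hit Q = (6, 9):
  1P = (0, 1)
  2P = (10, 4)
  3P = (4, 3)
  4P = (6, 9)
Match found at i = 4.

k = 4


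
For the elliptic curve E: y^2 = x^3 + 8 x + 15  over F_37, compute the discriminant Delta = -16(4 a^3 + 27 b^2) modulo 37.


4 a^3 + 27 b^2 = 4*8^3 + 27*15^2 = 2048 + 6075 = 8123
Delta = -16 * (8123) = -129968
Delta mod 37 = 13

Delta = 13 (mod 37)


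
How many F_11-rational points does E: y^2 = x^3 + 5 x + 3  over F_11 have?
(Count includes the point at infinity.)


For each x in F_11, count y with y^2 = x^3 + 5 x + 3 mod 11:
  x = 0: RHS = 3, y in [5, 6]  -> 2 point(s)
  x = 1: RHS = 9, y in [3, 8]  -> 2 point(s)
  x = 3: RHS = 1, y in [1, 10]  -> 2 point(s)
  x = 8: RHS = 5, y in [4, 7]  -> 2 point(s)
Affine points: 8. Add the point at infinity: total = 9.

#E(F_11) = 9


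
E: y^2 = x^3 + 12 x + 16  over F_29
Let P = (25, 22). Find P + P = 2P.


Doubling: s = (3 x1^2 + a) / (2 y1)
s = (3*25^2 + 12) / (2*22) mod 29 = 4
x3 = s^2 - 2 x1 mod 29 = 4^2 - 2*25 = 24
y3 = s (x1 - x3) - y1 mod 29 = 4 * (25 - 24) - 22 = 11

2P = (24, 11)


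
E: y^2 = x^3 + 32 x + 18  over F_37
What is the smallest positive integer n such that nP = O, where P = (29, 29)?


Compute successive multiples of P until we hit O:
  1P = (29, 29)
  2P = (27, 17)
  3P = (17, 6)
  4P = (16, 36)
  5P = (19, 14)
  6P = (19, 23)
  7P = (16, 1)
  8P = (17, 31)
  ... (continuing to 11P)
  11P = O

ord(P) = 11


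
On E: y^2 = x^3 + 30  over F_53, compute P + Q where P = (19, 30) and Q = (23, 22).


P != Q, so use the chord formula.
s = (y2 - y1) / (x2 - x1) = (45) / (4) mod 53 = 51
x3 = s^2 - x1 - x2 mod 53 = 51^2 - 19 - 23 = 15
y3 = s (x1 - x3) - y1 mod 53 = 51 * (19 - 15) - 30 = 15

P + Q = (15, 15)


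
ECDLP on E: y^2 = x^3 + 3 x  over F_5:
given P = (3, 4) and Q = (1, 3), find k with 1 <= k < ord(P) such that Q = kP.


Enumerate multiples of P until we hit Q = (1, 3):
  1P = (3, 4)
  2P = (4, 1)
  3P = (2, 3)
  4P = (1, 3)
Match found at i = 4.

k = 4


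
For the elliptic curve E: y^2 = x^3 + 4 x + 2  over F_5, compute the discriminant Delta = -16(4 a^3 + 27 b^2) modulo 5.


4 a^3 + 27 b^2 = 4*4^3 + 27*2^2 = 256 + 108 = 364
Delta = -16 * (364) = -5824
Delta mod 5 = 1

Delta = 1 (mod 5)


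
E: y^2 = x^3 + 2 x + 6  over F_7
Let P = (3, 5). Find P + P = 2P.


Doubling: s = (3 x1^2 + a) / (2 y1)
s = (3*3^2 + 2) / (2*5) mod 7 = 5
x3 = s^2 - 2 x1 mod 7 = 5^2 - 2*3 = 5
y3 = s (x1 - x3) - y1 mod 7 = 5 * (3 - 5) - 5 = 6

2P = (5, 6)


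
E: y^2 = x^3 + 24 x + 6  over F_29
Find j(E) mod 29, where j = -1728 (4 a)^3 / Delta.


Delta = -16(4 a^3 + 27 b^2) mod 29 = 17
-1728 * (4 a)^3 = -1728 * (4*24)^3 mod 29 = 19
j = 19 * 17^(-1) mod 29 = 25

j = 25 (mod 29)


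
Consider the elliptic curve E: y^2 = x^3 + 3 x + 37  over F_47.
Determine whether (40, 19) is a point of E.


Check whether y^2 = x^3 + 3 x + 37 (mod 47) for (x, y) = (40, 19).
LHS: y^2 = 19^2 mod 47 = 32
RHS: x^3 + 3 x + 37 = 40^3 + 3*40 + 37 mod 47 = 2
LHS != RHS

No, not on the curve


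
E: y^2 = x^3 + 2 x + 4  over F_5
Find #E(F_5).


For each x in F_5, count y with y^2 = x^3 + 2 x + 4 mod 5:
  x = 0: RHS = 4, y in [2, 3]  -> 2 point(s)
  x = 2: RHS = 1, y in [1, 4]  -> 2 point(s)
  x = 4: RHS = 1, y in [1, 4]  -> 2 point(s)
Affine points: 6. Add the point at infinity: total = 7.

#E(F_5) = 7


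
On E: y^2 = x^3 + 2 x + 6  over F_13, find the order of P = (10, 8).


Compute successive multiples of P until we hit O:
  1P = (10, 8)
  2P = (7, 8)
  3P = (9, 5)
  4P = (3, 0)
  5P = (9, 8)
  6P = (7, 5)
  7P = (10, 5)
  8P = O

ord(P) = 8


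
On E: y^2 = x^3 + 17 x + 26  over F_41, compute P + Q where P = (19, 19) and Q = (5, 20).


P != Q, so use the chord formula.
s = (y2 - y1) / (x2 - x1) = (1) / (27) mod 41 = 38
x3 = s^2 - x1 - x2 mod 41 = 38^2 - 19 - 5 = 26
y3 = s (x1 - x3) - y1 mod 41 = 38 * (19 - 26) - 19 = 2

P + Q = (26, 2)


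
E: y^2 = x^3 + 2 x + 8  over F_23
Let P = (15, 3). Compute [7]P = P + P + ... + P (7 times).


k = 7 = 111_2 (binary, LSB first: 111)
Double-and-add from P = (15, 3):
  bit 0 = 1: acc = O + (15, 3) = (15, 3)
  bit 1 = 1: acc = (15, 3) + (6, 12) = (3, 8)
  bit 2 = 1: acc = (3, 8) + (13, 0) = (15, 20)

7P = (15, 20)


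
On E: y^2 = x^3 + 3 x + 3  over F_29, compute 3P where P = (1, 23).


k = 3 = 11_2 (binary, LSB first: 11)
Double-and-add from P = (1, 23):
  bit 0 = 1: acc = O + (1, 23) = (1, 23)
  bit 1 = 1: acc = (1, 23) + (20, 1) = (14, 18)

3P = (14, 18)


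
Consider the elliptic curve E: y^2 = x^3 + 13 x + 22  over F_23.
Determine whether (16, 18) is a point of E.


Check whether y^2 = x^3 + 13 x + 22 (mod 23) for (x, y) = (16, 18).
LHS: y^2 = 18^2 mod 23 = 2
RHS: x^3 + 13 x + 22 = 16^3 + 13*16 + 22 mod 23 = 2
LHS = RHS

Yes, on the curve


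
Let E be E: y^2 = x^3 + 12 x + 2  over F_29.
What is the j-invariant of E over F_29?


Delta = -16(4 a^3 + 27 b^2) mod 29 = 26
-1728 * (4 a)^3 = -1728 * (4*12)^3 mod 29 = 6
j = 6 * 26^(-1) mod 29 = 27

j = 27 (mod 29)


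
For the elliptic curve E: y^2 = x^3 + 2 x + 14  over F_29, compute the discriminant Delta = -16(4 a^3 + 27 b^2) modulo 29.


4 a^3 + 27 b^2 = 4*2^3 + 27*14^2 = 32 + 5292 = 5324
Delta = -16 * (5324) = -85184
Delta mod 29 = 18

Delta = 18 (mod 29)


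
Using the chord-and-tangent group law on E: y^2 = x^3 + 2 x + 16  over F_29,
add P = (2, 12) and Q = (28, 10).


P != Q, so use the chord formula.
s = (y2 - y1) / (x2 - x1) = (27) / (26) mod 29 = 20
x3 = s^2 - x1 - x2 mod 29 = 20^2 - 2 - 28 = 22
y3 = s (x1 - x3) - y1 mod 29 = 20 * (2 - 22) - 12 = 23

P + Q = (22, 23)


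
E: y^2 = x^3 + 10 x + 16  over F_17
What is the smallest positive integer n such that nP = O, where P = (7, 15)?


Compute successive multiples of P until we hit O:
  1P = (7, 15)
  2P = (4, 16)
  3P = (8, 8)
  4P = (0, 4)
  5P = (9, 11)
  6P = (5, 15)
  7P = (5, 2)
  8P = (9, 6)
  ... (continuing to 13P)
  13P = O

ord(P) = 13


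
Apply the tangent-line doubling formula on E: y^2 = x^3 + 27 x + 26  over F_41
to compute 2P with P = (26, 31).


Doubling: s = (3 x1^2 + a) / (2 y1)
s = (3*26^2 + 27) / (2*31) mod 41 = 10
x3 = s^2 - 2 x1 mod 41 = 10^2 - 2*26 = 7
y3 = s (x1 - x3) - y1 mod 41 = 10 * (26 - 7) - 31 = 36

2P = (7, 36)


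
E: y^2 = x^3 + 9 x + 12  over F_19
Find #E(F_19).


For each x in F_19, count y with y^2 = x^3 + 9 x + 12 mod 19:
  x = 2: RHS = 0, y in [0]  -> 1 point(s)
  x = 3: RHS = 9, y in [3, 16]  -> 2 point(s)
  x = 4: RHS = 17, y in [6, 13]  -> 2 point(s)
  x = 5: RHS = 11, y in [7, 12]  -> 2 point(s)
  x = 6: RHS = 16, y in [4, 15]  -> 2 point(s)
  x = 7: RHS = 0, y in [0]  -> 1 point(s)
  x = 8: RHS = 7, y in [8, 11]  -> 2 point(s)
  x = 9: RHS = 5, y in [9, 10]  -> 2 point(s)
  x = 10: RHS = 0, y in [0]  -> 1 point(s)
  x = 11: RHS = 17, y in [6, 13]  -> 2 point(s)
  x = 12: RHS = 5, y in [9, 10]  -> 2 point(s)
  x = 15: RHS = 7, y in [8, 11]  -> 2 point(s)
  x = 17: RHS = 5, y in [9, 10]  -> 2 point(s)
Affine points: 23. Add the point at infinity: total = 24.

#E(F_19) = 24


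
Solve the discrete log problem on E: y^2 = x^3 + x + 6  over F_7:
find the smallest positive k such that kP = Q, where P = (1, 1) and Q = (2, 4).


Enumerate multiples of P until we hit Q = (2, 4):
  1P = (1, 1)
  2P = (2, 4)
Match found at i = 2.

k = 2


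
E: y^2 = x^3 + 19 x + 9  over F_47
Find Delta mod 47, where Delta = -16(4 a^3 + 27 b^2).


4 a^3 + 27 b^2 = 4*19^3 + 27*9^2 = 27436 + 2187 = 29623
Delta = -16 * (29623) = -473968
Delta mod 47 = 27

Delta = 27 (mod 47)


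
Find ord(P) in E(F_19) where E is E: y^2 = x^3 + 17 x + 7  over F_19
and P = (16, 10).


Compute successive multiples of P until we hit O:
  1P = (16, 10)
  2P = (4, 5)
  3P = (3, 16)
  4P = (1, 5)
  5P = (0, 8)
  6P = (14, 14)
  7P = (12, 1)
  8P = (2, 12)
  ... (continuing to 21P)
  21P = O

ord(P) = 21


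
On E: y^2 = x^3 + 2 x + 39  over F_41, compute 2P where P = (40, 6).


Doubling: s = (3 x1^2 + a) / (2 y1)
s = (3*40^2 + 2) / (2*6) mod 41 = 38
x3 = s^2 - 2 x1 mod 41 = 38^2 - 2*40 = 11
y3 = s (x1 - x3) - y1 mod 41 = 38 * (40 - 11) - 6 = 30

2P = (11, 30)


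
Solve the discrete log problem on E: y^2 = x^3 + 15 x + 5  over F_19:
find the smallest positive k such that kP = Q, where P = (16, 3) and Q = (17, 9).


Enumerate multiples of P until we hit Q = (17, 9):
  1P = (16, 3)
  2P = (17, 9)
Match found at i = 2.

k = 2


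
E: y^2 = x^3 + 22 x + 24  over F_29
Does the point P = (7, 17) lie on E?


Check whether y^2 = x^3 + 22 x + 24 (mod 29) for (x, y) = (7, 17).
LHS: y^2 = 17^2 mod 29 = 28
RHS: x^3 + 22 x + 24 = 7^3 + 22*7 + 24 mod 29 = 28
LHS = RHS

Yes, on the curve


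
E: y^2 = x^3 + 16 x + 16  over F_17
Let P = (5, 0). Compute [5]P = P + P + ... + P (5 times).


k = 5 = 101_2 (binary, LSB first: 101)
Double-and-add from P = (5, 0):
  bit 0 = 1: acc = O + (5, 0) = (5, 0)
  bit 1 = 0: acc unchanged = (5, 0)
  bit 2 = 1: acc = (5, 0) + O = (5, 0)

5P = (5, 0)


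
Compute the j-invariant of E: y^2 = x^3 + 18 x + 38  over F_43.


Delta = -16(4 a^3 + 27 b^2) mod 43 = 28
-1728 * (4 a)^3 = -1728 * (4*18)^3 mod 43 = 22
j = 22 * 28^(-1) mod 43 = 10

j = 10 (mod 43)


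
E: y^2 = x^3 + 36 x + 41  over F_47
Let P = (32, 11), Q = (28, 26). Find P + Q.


P != Q, so use the chord formula.
s = (y2 - y1) / (x2 - x1) = (15) / (43) mod 47 = 8
x3 = s^2 - x1 - x2 mod 47 = 8^2 - 32 - 28 = 4
y3 = s (x1 - x3) - y1 mod 47 = 8 * (32 - 4) - 11 = 25

P + Q = (4, 25)


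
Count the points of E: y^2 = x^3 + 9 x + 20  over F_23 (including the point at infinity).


For each x in F_23, count y with y^2 = x^3 + 9 x + 20 mod 23:
  x = 2: RHS = 0, y in [0]  -> 1 point(s)
  x = 5: RHS = 6, y in [11, 12]  -> 2 point(s)
  x = 7: RHS = 12, y in [9, 14]  -> 2 point(s)
  x = 8: RHS = 6, y in [11, 12]  -> 2 point(s)
  x = 9: RHS = 2, y in [5, 18]  -> 2 point(s)
  x = 10: RHS = 6, y in [11, 12]  -> 2 point(s)
  x = 11: RHS = 1, y in [1, 22]  -> 2 point(s)
  x = 12: RHS = 16, y in [4, 19]  -> 2 point(s)
  x = 17: RHS = 3, y in [7, 16]  -> 2 point(s)
  x = 19: RHS = 12, y in [9, 14]  -> 2 point(s)
  x = 20: RHS = 12, y in [9, 14]  -> 2 point(s)
Affine points: 21. Add the point at infinity: total = 22.

#E(F_23) = 22


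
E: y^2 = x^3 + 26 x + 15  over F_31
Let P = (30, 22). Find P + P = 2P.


Doubling: s = (3 x1^2 + a) / (2 y1)
s = (3*30^2 + 26) / (2*22) mod 31 = 7
x3 = s^2 - 2 x1 mod 31 = 7^2 - 2*30 = 20
y3 = s (x1 - x3) - y1 mod 31 = 7 * (30 - 20) - 22 = 17

2P = (20, 17)


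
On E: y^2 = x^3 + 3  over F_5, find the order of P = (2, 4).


Compute successive multiples of P until we hit O:
  1P = (2, 4)
  2P = (2, 1)
  3P = O

ord(P) = 3


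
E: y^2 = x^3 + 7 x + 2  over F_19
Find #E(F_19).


For each x in F_19, count y with y^2 = x^3 + 7 x + 2 mod 19:
  x = 2: RHS = 5, y in [9, 10]  -> 2 point(s)
  x = 8: RHS = 0, y in [0]  -> 1 point(s)
  x = 11: RHS = 4, y in [2, 17]  -> 2 point(s)
  x = 12: RHS = 9, y in [3, 16]  -> 2 point(s)
  x = 15: RHS = 5, y in [9, 10]  -> 2 point(s)
  x = 16: RHS = 11, y in [7, 12]  -> 2 point(s)
Affine points: 11. Add the point at infinity: total = 12.

#E(F_19) = 12


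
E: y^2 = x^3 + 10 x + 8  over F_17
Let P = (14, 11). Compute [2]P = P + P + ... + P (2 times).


k = 2 = 10_2 (binary, LSB first: 01)
Double-and-add from P = (14, 11):
  bit 0 = 0: acc unchanged = O
  bit 1 = 1: acc = O + (5, 8) = (5, 8)

2P = (5, 8)


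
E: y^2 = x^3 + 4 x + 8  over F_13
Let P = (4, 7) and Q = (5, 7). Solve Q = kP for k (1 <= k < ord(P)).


Enumerate multiples of P until we hit Q = (5, 7):
  1P = (4, 7)
  2P = (5, 6)
  3P = (5, 7)
Match found at i = 3.

k = 3


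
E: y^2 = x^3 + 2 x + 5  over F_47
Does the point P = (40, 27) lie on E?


Check whether y^2 = x^3 + 2 x + 5 (mod 47) for (x, y) = (40, 27).
LHS: y^2 = 27^2 mod 47 = 24
RHS: x^3 + 2 x + 5 = 40^3 + 2*40 + 5 mod 47 = 24
LHS = RHS

Yes, on the curve


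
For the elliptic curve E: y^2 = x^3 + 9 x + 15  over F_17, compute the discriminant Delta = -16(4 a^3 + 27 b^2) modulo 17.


4 a^3 + 27 b^2 = 4*9^3 + 27*15^2 = 2916 + 6075 = 8991
Delta = -16 * (8991) = -143856
Delta mod 17 = 15

Delta = 15 (mod 17)


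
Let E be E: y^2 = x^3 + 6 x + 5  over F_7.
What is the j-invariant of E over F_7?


Delta = -16(4 a^3 + 27 b^2) mod 7 = 2
-1728 * (4 a)^3 = -1728 * (4*6)^3 mod 7 = 6
j = 6 * 2^(-1) mod 7 = 3

j = 3 (mod 7)


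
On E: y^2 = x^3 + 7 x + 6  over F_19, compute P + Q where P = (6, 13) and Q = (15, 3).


P != Q, so use the chord formula.
s = (y2 - y1) / (x2 - x1) = (9) / (9) mod 19 = 1
x3 = s^2 - x1 - x2 mod 19 = 1^2 - 6 - 15 = 18
y3 = s (x1 - x3) - y1 mod 19 = 1 * (6 - 18) - 13 = 13

P + Q = (18, 13)


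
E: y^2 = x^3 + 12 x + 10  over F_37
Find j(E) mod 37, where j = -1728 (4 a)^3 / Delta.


Delta = -16(4 a^3 + 27 b^2) mod 37 = 17
-1728 * (4 a)^3 = -1728 * (4*12)^3 mod 37 = 26
j = 26 * 17^(-1) mod 37 = 32

j = 32 (mod 37)


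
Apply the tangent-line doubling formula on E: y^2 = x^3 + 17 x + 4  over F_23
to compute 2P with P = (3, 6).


Doubling: s = (3 x1^2 + a) / (2 y1)
s = (3*3^2 + 17) / (2*6) mod 23 = 19
x3 = s^2 - 2 x1 mod 23 = 19^2 - 2*3 = 10
y3 = s (x1 - x3) - y1 mod 23 = 19 * (3 - 10) - 6 = 22

2P = (10, 22)


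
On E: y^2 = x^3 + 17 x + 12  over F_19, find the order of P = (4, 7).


Compute successive multiples of P until we hit O:
  1P = (4, 7)
  2P = (9, 1)
  3P = (12, 14)
  4P = (10, 2)
  5P = (2, 4)
  6P = (1, 7)
  7P = (14, 12)
  8P = (6, 11)
  ... (continuing to 19P)
  19P = O

ord(P) = 19


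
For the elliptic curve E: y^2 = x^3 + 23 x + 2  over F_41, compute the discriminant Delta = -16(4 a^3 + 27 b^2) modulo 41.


4 a^3 + 27 b^2 = 4*23^3 + 27*2^2 = 48668 + 108 = 48776
Delta = -16 * (48776) = -780416
Delta mod 41 = 19

Delta = 19 (mod 41)


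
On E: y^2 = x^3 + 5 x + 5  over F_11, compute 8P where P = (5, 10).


k = 8 = 1000_2 (binary, LSB first: 0001)
Double-and-add from P = (5, 10):
  bit 0 = 0: acc unchanged = O
  bit 1 = 0: acc unchanged = O
  bit 2 = 0: acc unchanged = O
  bit 3 = 1: acc = O + (5, 1) = (5, 1)

8P = (5, 1)


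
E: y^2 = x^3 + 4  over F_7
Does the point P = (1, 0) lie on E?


Check whether y^2 = x^3 + 0 x + 4 (mod 7) for (x, y) = (1, 0).
LHS: y^2 = 0^2 mod 7 = 0
RHS: x^3 + 0 x + 4 = 1^3 + 0*1 + 4 mod 7 = 5
LHS != RHS

No, not on the curve


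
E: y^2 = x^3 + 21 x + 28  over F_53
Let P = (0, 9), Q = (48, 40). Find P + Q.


P != Q, so use the chord formula.
s = (y2 - y1) / (x2 - x1) = (31) / (48) mod 53 = 15
x3 = s^2 - x1 - x2 mod 53 = 15^2 - 0 - 48 = 18
y3 = s (x1 - x3) - y1 mod 53 = 15 * (0 - 18) - 9 = 39

P + Q = (18, 39)


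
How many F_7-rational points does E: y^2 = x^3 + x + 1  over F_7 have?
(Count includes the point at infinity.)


For each x in F_7, count y with y^2 = x^3 + 1 x + 1 mod 7:
  x = 0: RHS = 1, y in [1, 6]  -> 2 point(s)
  x = 2: RHS = 4, y in [2, 5]  -> 2 point(s)
Affine points: 4. Add the point at infinity: total = 5.

#E(F_7) = 5


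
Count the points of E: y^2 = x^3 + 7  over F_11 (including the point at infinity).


For each x in F_11, count y with y^2 = x^3 + 0 x + 7 mod 11:
  x = 2: RHS = 4, y in [2, 9]  -> 2 point(s)
  x = 3: RHS = 1, y in [1, 10]  -> 2 point(s)
  x = 4: RHS = 5, y in [4, 7]  -> 2 point(s)
  x = 5: RHS = 0, y in [0]  -> 1 point(s)
  x = 6: RHS = 3, y in [5, 6]  -> 2 point(s)
  x = 7: RHS = 9, y in [3, 8]  -> 2 point(s)
Affine points: 11. Add the point at infinity: total = 12.

#E(F_11) = 12


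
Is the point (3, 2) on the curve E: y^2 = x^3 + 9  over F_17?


Check whether y^2 = x^3 + 0 x + 9 (mod 17) for (x, y) = (3, 2).
LHS: y^2 = 2^2 mod 17 = 4
RHS: x^3 + 0 x + 9 = 3^3 + 0*3 + 9 mod 17 = 2
LHS != RHS

No, not on the curve


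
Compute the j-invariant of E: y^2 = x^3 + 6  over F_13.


Delta = -16(4 a^3 + 27 b^2) mod 13 = 9
-1728 * (4 a)^3 = -1728 * (4*0)^3 mod 13 = 0
j = 0 * 9^(-1) mod 13 = 0

j = 0 (mod 13)


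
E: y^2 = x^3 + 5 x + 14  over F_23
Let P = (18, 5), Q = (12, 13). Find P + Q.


P != Q, so use the chord formula.
s = (y2 - y1) / (x2 - x1) = (8) / (17) mod 23 = 14
x3 = s^2 - x1 - x2 mod 23 = 14^2 - 18 - 12 = 5
y3 = s (x1 - x3) - y1 mod 23 = 14 * (18 - 5) - 5 = 16

P + Q = (5, 16)


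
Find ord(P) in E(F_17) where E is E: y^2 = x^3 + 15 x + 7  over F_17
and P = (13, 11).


Compute successive multiples of P until we hit O:
  1P = (13, 11)
  2P = (9, 2)
  3P = (16, 12)
  4P = (7, 8)
  5P = (10, 16)
  6P = (10, 1)
  7P = (7, 9)
  8P = (16, 5)
  ... (continuing to 11P)
  11P = O

ord(P) = 11


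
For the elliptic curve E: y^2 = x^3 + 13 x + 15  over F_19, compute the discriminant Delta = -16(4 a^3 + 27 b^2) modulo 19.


4 a^3 + 27 b^2 = 4*13^3 + 27*15^2 = 8788 + 6075 = 14863
Delta = -16 * (14863) = -237808
Delta mod 19 = 15

Delta = 15 (mod 19)


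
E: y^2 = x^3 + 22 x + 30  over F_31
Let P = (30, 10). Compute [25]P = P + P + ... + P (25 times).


k = 25 = 11001_2 (binary, LSB first: 10011)
Double-and-add from P = (30, 10):
  bit 0 = 1: acc = O + (30, 10) = (30, 10)
  bit 1 = 0: acc unchanged = (30, 10)
  bit 2 = 0: acc unchanged = (30, 10)
  bit 3 = 1: acc = (30, 10) + (16, 18) = (10, 14)
  bit 4 = 1: acc = (10, 14) + (8, 6) = (29, 3)

25P = (29, 3)


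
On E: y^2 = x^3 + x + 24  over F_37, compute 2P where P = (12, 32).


Doubling: s = (3 x1^2 + a) / (2 y1)
s = (3*12^2 + 1) / (2*32) mod 37 = 27
x3 = s^2 - 2 x1 mod 37 = 27^2 - 2*12 = 2
y3 = s (x1 - x3) - y1 mod 37 = 27 * (12 - 2) - 32 = 16

2P = (2, 16)


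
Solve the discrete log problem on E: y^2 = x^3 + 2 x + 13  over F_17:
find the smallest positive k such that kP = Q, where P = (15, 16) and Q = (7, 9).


Enumerate multiples of P until we hit Q = (7, 9):
  1P = (15, 16)
  2P = (2, 12)
  3P = (1, 4)
  4P = (0, 9)
  5P = (10, 9)
  6P = (13, 14)
  7P = (7, 9)
Match found at i = 7.

k = 7


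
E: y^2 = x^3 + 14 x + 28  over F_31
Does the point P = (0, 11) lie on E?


Check whether y^2 = x^3 + 14 x + 28 (mod 31) for (x, y) = (0, 11).
LHS: y^2 = 11^2 mod 31 = 28
RHS: x^3 + 14 x + 28 = 0^3 + 14*0 + 28 mod 31 = 28
LHS = RHS

Yes, on the curve
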